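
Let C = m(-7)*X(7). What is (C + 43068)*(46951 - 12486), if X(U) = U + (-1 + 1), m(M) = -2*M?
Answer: 1487716190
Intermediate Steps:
X(U) = U (X(U) = U + 0 = U)
C = 98 (C = -2*(-7)*7 = 14*7 = 98)
(C + 43068)*(46951 - 12486) = (98 + 43068)*(46951 - 12486) = 43166*34465 = 1487716190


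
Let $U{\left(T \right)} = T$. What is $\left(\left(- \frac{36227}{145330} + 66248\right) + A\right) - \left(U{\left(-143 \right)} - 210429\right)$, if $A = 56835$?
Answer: $\frac{48490044923}{145330} \approx 3.3366 \cdot 10^{5}$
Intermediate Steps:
$\left(\left(- \frac{36227}{145330} + 66248\right) + A\right) - \left(U{\left(-143 \right)} - 210429\right) = \left(\left(- \frac{36227}{145330} + 66248\right) + 56835\right) - \left(-143 - 210429\right) = \left(\left(\left(-36227\right) \frac{1}{145330} + 66248\right) + 56835\right) - -210572 = \left(\left(- \frac{36227}{145330} + 66248\right) + 56835\right) + 210572 = \left(\frac{9627785613}{145330} + 56835\right) + 210572 = \frac{17887616163}{145330} + 210572 = \frac{48490044923}{145330}$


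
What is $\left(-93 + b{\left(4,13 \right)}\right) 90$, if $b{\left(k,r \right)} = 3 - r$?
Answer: $-9270$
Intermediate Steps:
$\left(-93 + b{\left(4,13 \right)}\right) 90 = \left(-93 + \left(3 - 13\right)\right) 90 = \left(-93 - 10\right) 90 = \left(-103\right) 90 = -9270$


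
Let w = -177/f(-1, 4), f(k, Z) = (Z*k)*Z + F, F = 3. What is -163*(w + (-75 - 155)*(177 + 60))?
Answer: 115477839/13 ≈ 8.8829e+6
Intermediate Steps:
f(k, Z) = 3 + k*Z**2 (f(k, Z) = (Z*k)*Z + 3 = k*Z**2 + 3 = 3 + k*Z**2)
w = 177/13 (w = -177/(3 - 1*4**2) = -177/(3 - 1*16) = -177/(3 - 16) = -177/(-13) = -177*(-1/13) = 177/13 ≈ 13.615)
-163*(w + (-75 - 155)*(177 + 60)) = -163*(177/13 + (-75 - 155)*(177 + 60)) = -163*(177/13 - 230*237) = -163*(177/13 - 54510) = -163*(-708453/13) = 115477839/13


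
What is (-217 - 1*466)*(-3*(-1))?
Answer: -2049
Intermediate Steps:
(-217 - 1*466)*(-3*(-1)) = (-217 - 466)*3 = -683*3 = -2049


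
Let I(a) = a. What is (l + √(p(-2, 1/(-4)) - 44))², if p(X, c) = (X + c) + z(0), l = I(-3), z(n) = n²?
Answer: (6 - I*√185)²/4 ≈ -37.25 - 40.804*I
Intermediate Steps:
l = -3
p(X, c) = X + c (p(X, c) = (X + c) + 0² = (X + c) + 0 = X + c)
(l + √(p(-2, 1/(-4)) - 44))² = (-3 + √((-2 + 1/(-4)) - 44))² = (-3 + √((-2 - ¼) - 44))² = (-3 + √(-9/4 - 44))² = (-3 + √(-185/4))² = (-3 + I*√185/2)²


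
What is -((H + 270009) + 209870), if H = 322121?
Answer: -802000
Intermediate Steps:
-((H + 270009) + 209870) = -((322121 + 270009) + 209870) = -(592130 + 209870) = -1*802000 = -802000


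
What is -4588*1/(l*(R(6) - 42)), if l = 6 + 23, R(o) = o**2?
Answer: 2294/87 ≈ 26.368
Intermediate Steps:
l = 29
-4588*1/(l*(R(6) - 42)) = -4588*1/(29*(6**2 - 42)) = -4588*1/(29*(36 - 42)) = -4588/((-6*29)) = -4588/(-174) = -4588*(-1/174) = 2294/87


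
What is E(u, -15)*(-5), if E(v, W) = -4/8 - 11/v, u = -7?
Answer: -75/14 ≈ -5.3571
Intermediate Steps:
E(v, W) = -½ - 11/v (E(v, W) = -4*⅛ - 11/v = -½ - 11/v)
E(u, -15)*(-5) = ((½)*(-22 - 1*(-7))/(-7))*(-5) = ((½)*(-⅐)*(-22 + 7))*(-5) = ((½)*(-⅐)*(-15))*(-5) = (15/14)*(-5) = -75/14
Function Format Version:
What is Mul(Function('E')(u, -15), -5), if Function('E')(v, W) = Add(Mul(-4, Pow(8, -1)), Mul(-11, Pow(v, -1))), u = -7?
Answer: Rational(-75, 14) ≈ -5.3571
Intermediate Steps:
Function('E')(v, W) = Add(Rational(-1, 2), Mul(-11, Pow(v, -1))) (Function('E')(v, W) = Add(Mul(-4, Rational(1, 8)), Mul(-11, Pow(v, -1))) = Add(Rational(-1, 2), Mul(-11, Pow(v, -1))))
Mul(Function('E')(u, -15), -5) = Mul(Mul(Rational(1, 2), Pow(-7, -1), Add(-22, Mul(-1, -7))), -5) = Mul(Mul(Rational(1, 2), Rational(-1, 7), Add(-22, 7)), -5) = Mul(Mul(Rational(1, 2), Rational(-1, 7), -15), -5) = Mul(Rational(15, 14), -5) = Rational(-75, 14)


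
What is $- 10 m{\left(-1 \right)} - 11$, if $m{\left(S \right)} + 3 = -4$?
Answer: $59$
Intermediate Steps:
$m{\left(S \right)} = -7$ ($m{\left(S \right)} = -3 - 4 = -7$)
$- 10 m{\left(-1 \right)} - 11 = \left(-10\right) \left(-7\right) - 11 = 70 + \left(-12 + 1\right) = 70 - 11 = 59$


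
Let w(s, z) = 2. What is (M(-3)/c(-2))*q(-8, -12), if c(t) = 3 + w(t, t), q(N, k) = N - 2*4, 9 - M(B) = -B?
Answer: -96/5 ≈ -19.200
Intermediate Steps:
M(B) = 9 + B (M(B) = 9 - (-1)*B = 9 + B)
q(N, k) = -8 + N (q(N, k) = N - 8 = -8 + N)
c(t) = 5 (c(t) = 3 + 2 = 5)
(M(-3)/c(-2))*q(-8, -12) = ((9 - 3)/5)*(-8 - 8) = (6*(1/5))*(-16) = (6/5)*(-16) = -96/5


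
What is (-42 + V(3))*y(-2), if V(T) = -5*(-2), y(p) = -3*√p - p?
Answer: -64 + 96*I*√2 ≈ -64.0 + 135.76*I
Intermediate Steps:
y(p) = -p - 3*√p
V(T) = 10
(-42 + V(3))*y(-2) = (-42 + 10)*(-1*(-2) - 3*I*√2) = -32*(2 - 3*I*√2) = -64 + 96*I*√2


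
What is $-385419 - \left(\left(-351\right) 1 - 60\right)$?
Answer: $-385008$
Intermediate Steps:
$-385419 - \left(\left(-351\right) 1 - 60\right) = -385419 - \left(-351 - 60\right) = -385419 - -411 = -385419 + 411 = -385008$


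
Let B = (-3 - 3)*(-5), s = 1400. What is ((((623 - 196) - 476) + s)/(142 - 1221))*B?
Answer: -40530/1079 ≈ -37.563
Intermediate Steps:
B = 30 (B = -6*(-5) = 30)
((((623 - 196) - 476) + s)/(142 - 1221))*B = ((((623 - 196) - 476) + 1400)/(142 - 1221))*30 = (((427 - 476) + 1400)/(-1079))*30 = ((-49 + 1400)*(-1/1079))*30 = (1351*(-1/1079))*30 = -1351/1079*30 = -40530/1079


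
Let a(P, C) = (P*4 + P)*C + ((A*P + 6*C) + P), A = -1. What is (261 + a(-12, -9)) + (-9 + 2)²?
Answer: 796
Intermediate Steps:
a(P, C) = 6*C + 5*C*P (a(P, C) = (P*4 + P)*C + ((-P + 6*C) + P) = (4*P + P)*C + 6*C = (5*P)*C + 6*C = 5*C*P + 6*C = 6*C + 5*C*P)
(261 + a(-12, -9)) + (-9 + 2)² = (261 - 9*(6 + 5*(-12))) + (-9 + 2)² = (261 - 9*(6 - 60)) + (-7)² = (261 - 9*(-54)) + 49 = (261 + 486) + 49 = 747 + 49 = 796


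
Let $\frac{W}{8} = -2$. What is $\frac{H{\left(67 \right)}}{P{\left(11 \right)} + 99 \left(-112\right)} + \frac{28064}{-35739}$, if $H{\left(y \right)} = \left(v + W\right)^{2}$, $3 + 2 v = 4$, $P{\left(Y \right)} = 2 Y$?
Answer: $- \frac{116051825}{143813736} \approx -0.80696$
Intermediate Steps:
$W = -16$ ($W = 8 \left(-2\right) = -16$)
$v = \frac{1}{2}$ ($v = - \frac{3}{2} + \frac{1}{2} \cdot 4 = - \frac{3}{2} + 2 = \frac{1}{2} \approx 0.5$)
$H{\left(y \right)} = \frac{961}{4}$ ($H{\left(y \right)} = \left(\frac{1}{2} - 16\right)^{2} = \left(- \frac{31}{2}\right)^{2} = \frac{961}{4}$)
$\frac{H{\left(67 \right)}}{P{\left(11 \right)} + 99 \left(-112\right)} + \frac{28064}{-35739} = \frac{961}{4 \left(2 \cdot 11 + 99 \left(-112\right)\right)} + \frac{28064}{-35739} = \frac{961}{4 \left(22 - 11088\right)} + 28064 \left(- \frac{1}{35739}\right) = \frac{961}{4 \left(-11066\right)} - \frac{28064}{35739} = \frac{961}{4} \left(- \frac{1}{11066}\right) - \frac{28064}{35739} = - \frac{961}{44264} - \frac{28064}{35739} = - \frac{116051825}{143813736}$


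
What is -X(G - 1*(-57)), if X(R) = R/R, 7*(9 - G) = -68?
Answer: -1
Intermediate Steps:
G = 131/7 (G = 9 - 1/7*(-68) = 9 + 68/7 = 131/7 ≈ 18.714)
X(R) = 1
-X(G - 1*(-57)) = -1*1 = -1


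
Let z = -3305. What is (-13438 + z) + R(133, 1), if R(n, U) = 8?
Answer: -16735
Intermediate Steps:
(-13438 + z) + R(133, 1) = (-13438 - 3305) + 8 = -16743 + 8 = -16735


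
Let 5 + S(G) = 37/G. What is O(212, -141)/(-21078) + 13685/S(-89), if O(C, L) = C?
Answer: -12836184227/5079798 ≈ -2526.9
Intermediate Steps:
S(G) = -5 + 37/G
O(212, -141)/(-21078) + 13685/S(-89) = 212/(-21078) + 13685/(-5 + 37/(-89)) = 212*(-1/21078) + 13685/(-5 + 37*(-1/89)) = -106/10539 + 13685/(-5 - 37/89) = -106/10539 + 13685/(-482/89) = -106/10539 + 13685*(-89/482) = -106/10539 - 1217965/482 = -12836184227/5079798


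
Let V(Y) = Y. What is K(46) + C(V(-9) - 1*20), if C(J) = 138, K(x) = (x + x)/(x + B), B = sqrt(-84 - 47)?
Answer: 314318/2247 - 92*I*sqrt(131)/2247 ≈ 139.88 - 0.46862*I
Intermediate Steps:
B = I*sqrt(131) (B = sqrt(-131) = I*sqrt(131) ≈ 11.446*I)
K(x) = 2*x/(x + I*sqrt(131)) (K(x) = (x + x)/(x + I*sqrt(131)) = (2*x)/(x + I*sqrt(131)) = 2*x/(x + I*sqrt(131)))
K(46) + C(V(-9) - 1*20) = 2*46/(46 + I*sqrt(131)) + 138 = 92/(46 + I*sqrt(131)) + 138 = 138 + 92/(46 + I*sqrt(131))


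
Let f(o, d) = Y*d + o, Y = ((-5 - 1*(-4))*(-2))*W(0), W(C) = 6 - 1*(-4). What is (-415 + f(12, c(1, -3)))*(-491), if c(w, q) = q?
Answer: 227333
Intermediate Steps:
W(C) = 10 (W(C) = 6 + 4 = 10)
Y = 20 (Y = ((-5 - 1*(-4))*(-2))*10 = ((-5 + 4)*(-2))*10 = -1*(-2)*10 = 2*10 = 20)
f(o, d) = o + 20*d (f(o, d) = 20*d + o = o + 20*d)
(-415 + f(12, c(1, -3)))*(-491) = (-415 + (12 + 20*(-3)))*(-491) = (-415 + (12 - 60))*(-491) = (-415 - 48)*(-491) = -463*(-491) = 227333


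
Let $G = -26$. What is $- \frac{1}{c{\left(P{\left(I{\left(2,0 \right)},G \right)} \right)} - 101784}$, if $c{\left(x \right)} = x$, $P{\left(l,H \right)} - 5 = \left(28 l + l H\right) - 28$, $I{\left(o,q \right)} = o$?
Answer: $\frac{1}{101803} \approx 9.8229 \cdot 10^{-6}$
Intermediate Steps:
$P{\left(l,H \right)} = -23 + 28 l + H l$ ($P{\left(l,H \right)} = 5 - \left(28 - 28 l - l H\right) = 5 - \left(28 - 28 l - H l\right) = 5 + \left(-28 + 28 l + H l\right) = -23 + 28 l + H l$)
$- \frac{1}{c{\left(P{\left(I{\left(2,0 \right)},G \right)} \right)} - 101784} = - \frac{1}{\left(-23 + 28 \cdot 2 - 52\right) - 101784} = - \frac{1}{\left(-23 + 56 - 52\right) - 101784} = - \frac{1}{-19 - 101784} = - \frac{1}{-101803} = \left(-1\right) \left(- \frac{1}{101803}\right) = \frac{1}{101803}$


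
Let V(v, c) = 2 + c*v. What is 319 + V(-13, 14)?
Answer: 139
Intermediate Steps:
319 + V(-13, 14) = 319 + (2 + 14*(-13)) = 319 + (2 - 182) = 319 - 180 = 139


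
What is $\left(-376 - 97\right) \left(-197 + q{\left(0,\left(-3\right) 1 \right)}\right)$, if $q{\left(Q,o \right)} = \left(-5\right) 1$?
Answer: $95546$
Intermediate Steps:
$q{\left(Q,o \right)} = -5$
$\left(-376 - 97\right) \left(-197 + q{\left(0,\left(-3\right) 1 \right)}\right) = \left(-376 - 97\right) \left(-197 - 5\right) = \left(-473\right) \left(-202\right) = 95546$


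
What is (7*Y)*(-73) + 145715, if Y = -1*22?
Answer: 156957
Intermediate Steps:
Y = -22
(7*Y)*(-73) + 145715 = (7*(-22))*(-73) + 145715 = -154*(-73) + 145715 = 11242 + 145715 = 156957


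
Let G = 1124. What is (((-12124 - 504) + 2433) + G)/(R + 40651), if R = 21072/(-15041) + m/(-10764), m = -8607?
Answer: -37656587436/168752650277 ≈ -0.22315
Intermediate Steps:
R = -2496439/4151316 (R = 21072/(-15041) - 8607/(-10764) = 21072*(-1/15041) - 8607*(-1/10764) = -21072/15041 + 2869/3588 = -2496439/4151316 ≈ -0.60136)
(((-12124 - 504) + 2433) + G)/(R + 40651) = (((-12124 - 504) + 2433) + 1124)/(-2496439/4151316 + 40651) = ((-12628 + 2433) + 1124)/(168752650277/4151316) = (-10195 + 1124)*(4151316/168752650277) = -9071*4151316/168752650277 = -37656587436/168752650277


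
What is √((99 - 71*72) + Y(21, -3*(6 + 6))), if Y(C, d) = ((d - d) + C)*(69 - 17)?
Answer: I*√3921 ≈ 62.618*I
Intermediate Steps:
Y(C, d) = 52*C (Y(C, d) = (0 + C)*52 = C*52 = 52*C)
√((99 - 71*72) + Y(21, -3*(6 + 6))) = √((99 - 71*72) + 52*21) = √((99 - 5112) + 1092) = √(-5013 + 1092) = √(-3921) = I*√3921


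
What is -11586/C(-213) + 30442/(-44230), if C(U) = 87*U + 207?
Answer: -3780869/67539210 ≈ -0.055980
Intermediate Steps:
C(U) = 207 + 87*U
-11586/C(-213) + 30442/(-44230) = -11586/(207 + 87*(-213)) + 30442/(-44230) = -11586/(207 - 18531) + 30442*(-1/44230) = -11586/(-18324) - 15221/22115 = -11586*(-1/18324) - 15221/22115 = 1931/3054 - 15221/22115 = -3780869/67539210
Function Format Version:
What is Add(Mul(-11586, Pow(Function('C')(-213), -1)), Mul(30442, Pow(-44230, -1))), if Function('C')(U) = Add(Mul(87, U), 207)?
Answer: Rational(-3780869, 67539210) ≈ -0.055980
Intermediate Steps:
Function('C')(U) = Add(207, Mul(87, U))
Add(Mul(-11586, Pow(Function('C')(-213), -1)), Mul(30442, Pow(-44230, -1))) = Add(Mul(-11586, Pow(Add(207, Mul(87, -213)), -1)), Mul(30442, Pow(-44230, -1))) = Add(Mul(-11586, Pow(Add(207, -18531), -1)), Mul(30442, Rational(-1, 44230))) = Add(Mul(-11586, Pow(-18324, -1)), Rational(-15221, 22115)) = Add(Mul(-11586, Rational(-1, 18324)), Rational(-15221, 22115)) = Add(Rational(1931, 3054), Rational(-15221, 22115)) = Rational(-3780869, 67539210)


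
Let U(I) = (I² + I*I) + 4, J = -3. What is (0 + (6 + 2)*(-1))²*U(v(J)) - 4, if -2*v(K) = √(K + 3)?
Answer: 252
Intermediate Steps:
v(K) = -√(3 + K)/2 (v(K) = -√(K + 3)/2 = -√(3 + K)/2)
U(I) = 4 + 2*I² (U(I) = (I² + I²) + 4 = 2*I² + 4 = 4 + 2*I²)
(0 + (6 + 2)*(-1))²*U(v(J)) - 4 = (0 + (6 + 2)*(-1))²*(4 + 2*(-√(3 - 3)/2)²) - 4 = (0 + 8*(-1))²*(4 + 2*(-√0/2)²) - 4 = (0 - 8)²*(4 + 2*(-½*0)²) - 4 = (-8)²*(4 + 2*0²) - 4 = 64*(4 + 2*0) - 4 = 64*(4 + 0) - 4 = 64*4 - 4 = 256 - 4 = 252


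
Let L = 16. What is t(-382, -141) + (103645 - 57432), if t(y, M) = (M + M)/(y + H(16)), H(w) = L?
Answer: 2819040/61 ≈ 46214.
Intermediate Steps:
H(w) = 16
t(y, M) = 2*M/(16 + y) (t(y, M) = (M + M)/(y + 16) = (2*M)/(16 + y) = 2*M/(16 + y))
t(-382, -141) + (103645 - 57432) = 2*(-141)/(16 - 382) + (103645 - 57432) = 2*(-141)/(-366) + 46213 = 2*(-141)*(-1/366) + 46213 = 47/61 + 46213 = 2819040/61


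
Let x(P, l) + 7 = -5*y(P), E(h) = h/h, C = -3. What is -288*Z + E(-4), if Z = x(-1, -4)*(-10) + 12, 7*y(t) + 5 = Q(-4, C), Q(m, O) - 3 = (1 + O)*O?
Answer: -222905/7 ≈ -31844.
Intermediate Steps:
E(h) = 1
Q(m, O) = 3 + O*(1 + O) (Q(m, O) = 3 + (1 + O)*O = 3 + O*(1 + O))
y(t) = 4/7 (y(t) = -5/7 + (3 - 3 + (-3)**2)/7 = -5/7 + (3 - 3 + 9)/7 = -5/7 + (1/7)*9 = -5/7 + 9/7 = 4/7)
x(P, l) = -69/7 (x(P, l) = -7 - 5*4/7 = -7 - 20/7 = -69/7)
Z = 774/7 (Z = -69/7*(-10) + 12 = 690/7 + 12 = 774/7 ≈ 110.57)
-288*Z + E(-4) = -288*774/7 + 1 = -222912/7 + 1 = -222905/7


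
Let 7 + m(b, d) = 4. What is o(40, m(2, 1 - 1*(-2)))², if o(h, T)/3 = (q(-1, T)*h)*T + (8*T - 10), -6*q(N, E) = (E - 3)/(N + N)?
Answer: 6084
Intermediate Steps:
q(N, E) = -(-3 + E)/(12*N) (q(N, E) = -(E - 3)/(6*(N + N)) = -(-3 + E)/(6*(2*N)) = -(-3 + E)*1/(2*N)/6 = -(-3 + E)/(12*N))
m(b, d) = -3 (m(b, d) = -7 + 4 = -3)
o(h, T) = -30 + 24*T + 3*T*h*(-¼ + T/12) (o(h, T) = 3*((((1/12)*(3 - T)/(-1))*h)*T + (8*T - 10)) = 3*((((1/12)*(-1)*(3 - T))*h)*T + (-10 + 8*T)) = 3*(((-¼ + T/12)*h)*T + (-10 + 8*T)) = 3*((h*(-¼ + T/12))*T + (-10 + 8*T)) = 3*(T*h*(-¼ + T/12) + (-10 + 8*T)) = 3*(-10 + 8*T + T*h*(-¼ + T/12)) = -30 + 24*T + 3*T*h*(-¼ + T/12))
o(40, m(2, 1 - 1*(-2)))² = (-30 + 24*(-3) + (¼)*(-3)*40*(-3 - 3))² = (-30 - 72 + (¼)*(-3)*40*(-6))² = (-30 - 72 + 180)² = 78² = 6084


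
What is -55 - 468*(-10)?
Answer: 4625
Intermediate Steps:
-55 - 468*(-10) = -55 - 117*(-40) = -55 + 4680 = 4625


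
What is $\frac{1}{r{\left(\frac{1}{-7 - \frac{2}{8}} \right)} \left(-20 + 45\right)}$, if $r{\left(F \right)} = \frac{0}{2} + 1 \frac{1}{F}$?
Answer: $- \frac{4}{725} \approx -0.0055172$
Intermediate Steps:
$r{\left(F \right)} = \frac{1}{F}$ ($r{\left(F \right)} = 0 \cdot \frac{1}{2} + \frac{1}{F} = 0 + \frac{1}{F} = \frac{1}{F}$)
$\frac{1}{r{\left(\frac{1}{-7 - \frac{2}{8}} \right)} \left(-20 + 45\right)} = \frac{1}{\frac{1}{\frac{1}{-7 - \frac{2}{8}}} \left(-20 + 45\right)} = \frac{1}{\frac{1}{\frac{1}{-7 - \frac{1}{4}}} \cdot 25} = \frac{1}{\frac{1}{\frac{1}{- \frac{29}{4}}} \cdot 25} = \frac{1}{\frac{1}{- \frac{4}{29}} \cdot 25} = \frac{1}{\left(- \frac{29}{4}\right) 25} = \frac{1}{- \frac{725}{4}} = - \frac{4}{725}$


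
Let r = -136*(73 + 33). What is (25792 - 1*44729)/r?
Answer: 18937/14416 ≈ 1.3136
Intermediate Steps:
r = -14416 (r = -136*106 = -14416)
(25792 - 1*44729)/r = (25792 - 1*44729)/(-14416) = (25792 - 44729)*(-1/14416) = -18937*(-1/14416) = 18937/14416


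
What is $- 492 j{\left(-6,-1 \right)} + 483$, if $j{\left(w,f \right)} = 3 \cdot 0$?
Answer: $483$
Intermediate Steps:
$j{\left(w,f \right)} = 0$
$- 492 j{\left(-6,-1 \right)} + 483 = \left(-492\right) 0 + 483 = 0 + 483 = 483$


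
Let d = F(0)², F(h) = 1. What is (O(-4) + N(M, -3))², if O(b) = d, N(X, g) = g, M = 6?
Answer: 4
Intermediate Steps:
d = 1 (d = 1² = 1)
O(b) = 1
(O(-4) + N(M, -3))² = (1 - 3)² = (-2)² = 4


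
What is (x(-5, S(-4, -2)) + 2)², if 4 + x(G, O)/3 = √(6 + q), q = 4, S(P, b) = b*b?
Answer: 190 - 60*√10 ≈ 0.26334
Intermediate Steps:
S(P, b) = b²
x(G, O) = -12 + 3*√10 (x(G, O) = -12 + 3*√(6 + 4) = -12 + 3*√10)
(x(-5, S(-4, -2)) + 2)² = ((-12 + 3*√10) + 2)² = (-10 + 3*√10)²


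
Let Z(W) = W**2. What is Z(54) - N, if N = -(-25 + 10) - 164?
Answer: 3065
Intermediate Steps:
N = -149 (N = -1*(-15) - 164 = 15 - 164 = -149)
Z(54) - N = 54**2 - 1*(-149) = 2916 + 149 = 3065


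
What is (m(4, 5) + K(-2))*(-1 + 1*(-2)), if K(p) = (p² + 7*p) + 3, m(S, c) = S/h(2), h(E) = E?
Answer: 15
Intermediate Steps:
m(S, c) = S/2
K(p) = 3 + p² + 7*p
(m(4, 5) + K(-2))*(-1 + 1*(-2)) = ((½)*4 + (3 + (-2)² + 7*(-2)))*(-1 + 1*(-2)) = (2 + (3 + 4 - 14))*(-1 - 2) = (2 - 7)*(-3) = -5*(-3) = 15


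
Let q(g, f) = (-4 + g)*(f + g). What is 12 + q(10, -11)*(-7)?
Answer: 54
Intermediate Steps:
12 + q(10, -11)*(-7) = 12 + (10**2 - 4*(-11) - 4*10 - 11*10)*(-7) = 12 + (100 + 44 - 40 - 110)*(-7) = 12 - 6*(-7) = 12 + 42 = 54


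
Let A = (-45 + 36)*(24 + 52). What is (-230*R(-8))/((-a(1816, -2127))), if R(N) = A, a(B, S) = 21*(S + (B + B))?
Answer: -10488/2107 ≈ -4.9777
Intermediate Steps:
a(B, S) = 21*S + 42*B (a(B, S) = 21*(S + 2*B) = 21*S + 42*B)
A = -684 (A = -9*76 = -684)
R(N) = -684
(-230*R(-8))/((-a(1816, -2127))) = (-230*(-684))/((-(21*(-2127) + 42*1816))) = 157320/((-(-44667 + 76272))) = 157320/((-1*31605)) = 157320/(-31605) = 157320*(-1/31605) = -10488/2107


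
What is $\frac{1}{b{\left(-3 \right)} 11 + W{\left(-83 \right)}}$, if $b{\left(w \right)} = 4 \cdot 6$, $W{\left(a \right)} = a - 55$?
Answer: $\frac{1}{126} \approx 0.0079365$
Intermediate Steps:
$W{\left(a \right)} = -55 + a$
$b{\left(w \right)} = 24$
$\frac{1}{b{\left(-3 \right)} 11 + W{\left(-83 \right)}} = \frac{1}{24 \cdot 11 - 138} = \frac{1}{264 - 138} = \frac{1}{126}$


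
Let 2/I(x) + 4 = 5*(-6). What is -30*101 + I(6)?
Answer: -51511/17 ≈ -3030.1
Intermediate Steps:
I(x) = -1/17 (I(x) = 2/(-4 + 5*(-6)) = 2/(-4 - 30) = 2/(-34) = 2*(-1/34) = -1/17)
-30*101 + I(6) = -30*101 - 1/17 = -3030 - 1/17 = -51511/17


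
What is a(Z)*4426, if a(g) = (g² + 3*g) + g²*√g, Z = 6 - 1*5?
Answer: 22130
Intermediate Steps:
Z = 1 (Z = 6 - 5 = 1)
a(g) = g² + g^(5/2) + 3*g (a(g) = (g² + 3*g) + g^(5/2) = g² + g^(5/2) + 3*g)
a(Z)*4426 = (1² + 1^(5/2) + 3*1)*4426 = (1 + 1 + 3)*4426 = 5*4426 = 22130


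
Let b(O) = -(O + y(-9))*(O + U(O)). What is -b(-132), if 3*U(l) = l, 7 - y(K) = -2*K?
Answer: 25168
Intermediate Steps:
y(K) = 7 + 2*K (y(K) = 7 - (-2)*K = 7 + 2*K)
U(l) = l/3
b(O) = -4*O*(-11 + O)/3 (b(O) = -(O + (7 + 2*(-9)))*(O + O/3) = -(O + (7 - 18))*4*O/3 = -(O - 11)*4*O/3 = -(-11 + O)*4*O/3 = -4*O*(-11 + O)/3)
-b(-132) = -4*(-132)*(11 - 1*(-132))/3 = -4*(-132)*(11 + 132)/3 = -4*(-132)*143/3 = -1*(-25168) = 25168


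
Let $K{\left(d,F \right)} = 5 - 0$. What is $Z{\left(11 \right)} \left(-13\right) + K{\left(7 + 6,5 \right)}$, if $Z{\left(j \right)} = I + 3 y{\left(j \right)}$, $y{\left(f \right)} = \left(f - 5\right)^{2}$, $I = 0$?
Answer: $-1399$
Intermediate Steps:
$y{\left(f \right)} = \left(-5 + f\right)^{2}$
$Z{\left(j \right)} = 3 \left(-5 + j\right)^{2}$ ($Z{\left(j \right)} = 0 + 3 \left(-5 + j\right)^{2} = 3 \left(-5 + j\right)^{2}$)
$K{\left(d,F \right)} = 5$ ($K{\left(d,F \right)} = 5 + 0 = 5$)
$Z{\left(11 \right)} \left(-13\right) + K{\left(7 + 6,5 \right)} = 3 \left(-5 + 11\right)^{2} \left(-13\right) + 5 = 3 \cdot 6^{2} \left(-13\right) + 5 = 3 \cdot 36 \left(-13\right) + 5 = 108 \left(-13\right) + 5 = -1404 + 5 = -1399$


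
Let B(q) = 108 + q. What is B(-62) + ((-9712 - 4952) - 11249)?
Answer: -25867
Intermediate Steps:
B(-62) + ((-9712 - 4952) - 11249) = (108 - 62) + ((-9712 - 4952) - 11249) = 46 + (-14664 - 11249) = 46 - 25913 = -25867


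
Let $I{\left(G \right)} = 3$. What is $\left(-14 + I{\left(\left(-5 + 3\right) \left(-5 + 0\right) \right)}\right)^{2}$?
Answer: $121$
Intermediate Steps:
$\left(-14 + I{\left(\left(-5 + 3\right) \left(-5 + 0\right) \right)}\right)^{2} = \left(-14 + 3\right)^{2} = \left(-11\right)^{2} = 121$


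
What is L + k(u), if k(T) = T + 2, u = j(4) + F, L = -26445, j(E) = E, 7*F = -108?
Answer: -185181/7 ≈ -26454.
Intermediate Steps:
F = -108/7 (F = (1/7)*(-108) = -108/7 ≈ -15.429)
u = -80/7 (u = 4 - 108/7 = -80/7 ≈ -11.429)
k(T) = 2 + T
L + k(u) = -26445 + (2 - 80/7) = -26445 - 66/7 = -185181/7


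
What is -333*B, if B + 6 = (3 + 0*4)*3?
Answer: -999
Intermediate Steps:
B = 3 (B = -6 + (3 + 0*4)*3 = -6 + (3 + 0)*3 = -6 + 3*3 = -6 + 9 = 3)
-333*B = -333*3 = -999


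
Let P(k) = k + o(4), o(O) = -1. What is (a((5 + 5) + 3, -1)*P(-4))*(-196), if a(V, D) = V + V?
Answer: 25480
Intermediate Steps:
a(V, D) = 2*V
P(k) = -1 + k (P(k) = k - 1 = -1 + k)
(a((5 + 5) + 3, -1)*P(-4))*(-196) = ((2*((5 + 5) + 3))*(-1 - 4))*(-196) = ((2*(10 + 3))*(-5))*(-196) = ((2*13)*(-5))*(-196) = (26*(-5))*(-196) = -130*(-196) = 25480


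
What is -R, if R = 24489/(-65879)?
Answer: 24489/65879 ≈ 0.37173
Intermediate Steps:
R = -24489/65879 (R = 24489*(-1/65879) = -24489/65879 ≈ -0.37173)
-R = -1*(-24489/65879) = 24489/65879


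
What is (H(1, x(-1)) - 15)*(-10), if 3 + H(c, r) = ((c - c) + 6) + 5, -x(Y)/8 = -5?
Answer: 70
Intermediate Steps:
x(Y) = 40 (x(Y) = -8*(-5) = 40)
H(c, r) = 8 (H(c, r) = -3 + (((c - c) + 6) + 5) = -3 + ((0 + 6) + 5) = -3 + (6 + 5) = -3 + 11 = 8)
(H(1, x(-1)) - 15)*(-10) = (8 - 15)*(-10) = -7*(-10) = 70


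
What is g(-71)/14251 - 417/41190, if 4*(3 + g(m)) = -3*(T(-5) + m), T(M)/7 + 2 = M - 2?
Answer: -321107/97833115 ≈ -0.0032822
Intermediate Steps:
T(M) = -28 + 7*M (T(M) = -14 + 7*(M - 2) = -14 + 7*(-2 + M) = -14 + (-14 + 7*M) = -28 + 7*M)
g(m) = 177/4 - 3*m/4 (g(m) = -3 + (-3*((-28 + 7*(-5)) + m))/4 = -3 + (-3*((-28 - 35) + m))/4 = -3 + (-3*(-63 + m))/4 = -3 + (189 - 3*m)/4 = -3 + (189/4 - 3*m/4) = 177/4 - 3*m/4)
g(-71)/14251 - 417/41190 = (177/4 - ¾*(-71))/14251 - 417/41190 = (177/4 + 213/4)*(1/14251) - 417*1/41190 = (195/2)*(1/14251) - 139/13730 = 195/28502 - 139/13730 = -321107/97833115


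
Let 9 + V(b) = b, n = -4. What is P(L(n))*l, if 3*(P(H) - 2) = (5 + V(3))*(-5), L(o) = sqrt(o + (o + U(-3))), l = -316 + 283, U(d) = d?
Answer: -121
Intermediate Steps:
V(b) = -9 + b
l = -33
L(o) = sqrt(-3 + 2*o) (L(o) = sqrt(o + (o - 3)) = sqrt(o + (-3 + o)) = sqrt(-3 + 2*o))
P(H) = 11/3 (P(H) = 2 + ((5 + (-9 + 3))*(-5))/3 = 2 + ((5 - 6)*(-5))/3 = 2 + (-1*(-5))/3 = 2 + (1/3)*5 = 2 + 5/3 = 11/3)
P(L(n))*l = (11/3)*(-33) = -121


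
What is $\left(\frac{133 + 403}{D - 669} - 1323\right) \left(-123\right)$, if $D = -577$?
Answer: $\frac{101413131}{623} \approx 1.6278 \cdot 10^{5}$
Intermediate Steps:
$\left(\frac{133 + 403}{D - 669} - 1323\right) \left(-123\right) = \left(\frac{133 + 403}{-577 - 669} - 1323\right) \left(-123\right) = \left(\frac{536}{-1246} - 1323\right) \left(-123\right) = \left(536 \left(- \frac{1}{1246}\right) - 1323\right) \left(-123\right) = \left(- \frac{268}{623} - 1323\right) \left(-123\right) = \left(- \frac{824497}{623}\right) \left(-123\right) = \frac{101413131}{623}$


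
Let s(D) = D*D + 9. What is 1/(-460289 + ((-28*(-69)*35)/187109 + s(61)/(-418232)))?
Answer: -39127485644/18009937448125481 ≈ -2.1726e-6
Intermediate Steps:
s(D) = 9 + D² (s(D) = D² + 9 = 9 + D²)
1/(-460289 + ((-28*(-69)*35)/187109 + s(61)/(-418232))) = 1/(-460289 + ((-28*(-69)*35)/187109 + (9 + 61²)/(-418232))) = 1/(-460289 + ((1932*35)*(1/187109) + (9 + 3721)*(-1/418232))) = 1/(-460289 + (67620*(1/187109) + 3730*(-1/418232))) = 1/(-460289 + (67620/187109 - 1865/209116)) = 1/(-460289 + 13791465635/39127485644) = 1/(-18009937448125481/39127485644) = -39127485644/18009937448125481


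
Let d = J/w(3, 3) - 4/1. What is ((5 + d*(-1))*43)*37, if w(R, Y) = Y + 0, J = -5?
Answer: 50912/3 ≈ 16971.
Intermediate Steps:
w(R, Y) = Y
d = -17/3 (d = -5/3 - 4/1 = -5*⅓ - 4*1 = -5/3 - 4 = -17/3 ≈ -5.6667)
((5 + d*(-1))*43)*37 = ((5 - 17/3*(-1))*43)*37 = ((5 + 17/3)*43)*37 = ((32/3)*43)*37 = (1376/3)*37 = 50912/3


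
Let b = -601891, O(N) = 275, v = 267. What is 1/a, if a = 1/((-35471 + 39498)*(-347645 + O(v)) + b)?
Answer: -1399460881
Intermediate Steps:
a = -1/1399460881 (a = 1/((-35471 + 39498)*(-347645 + 275) - 601891) = 1/(4027*(-347370) - 601891) = 1/(-1398858990 - 601891) = 1/(-1399460881) = -1/1399460881 ≈ -7.1456e-10)
1/a = 1/(-1/1399460881) = -1399460881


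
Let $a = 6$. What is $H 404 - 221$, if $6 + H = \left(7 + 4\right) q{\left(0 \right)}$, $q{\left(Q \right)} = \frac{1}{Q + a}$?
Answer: $- \frac{5713}{3} \approx -1904.3$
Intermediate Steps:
$q{\left(Q \right)} = \frac{1}{6 + Q}$ ($q{\left(Q \right)} = \frac{1}{Q + 6} = \frac{1}{6 + Q}$)
$H = - \frac{25}{6}$ ($H = -6 + \frac{7 + 4}{6 + 0} = -6 + \frac{11}{6} = - \frac{25}{6} \approx -4.1667$)
$H 404 - 221 = \left(- \frac{25}{6}\right) 404 - 221 = - \frac{5050}{3} - 221 = - \frac{5713}{3}$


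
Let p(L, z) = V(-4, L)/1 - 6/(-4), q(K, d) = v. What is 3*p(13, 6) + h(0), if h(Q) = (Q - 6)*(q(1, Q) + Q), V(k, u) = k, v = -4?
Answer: 33/2 ≈ 16.500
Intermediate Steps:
q(K, d) = -4
p(L, z) = -5/2 (p(L, z) = -4/1 - 6/(-4) = -4*1 - 6*(-1/4) = -4 + 3/2 = -5/2)
h(Q) = (-6 + Q)*(-4 + Q) (h(Q) = (Q - 6)*(-4 + Q) = (-6 + Q)*(-4 + Q))
3*p(13, 6) + h(0) = 3*(-5/2) + (24 + 0**2 - 10*0) = -15/2 + (24 + 0 + 0) = -15/2 + 24 = 33/2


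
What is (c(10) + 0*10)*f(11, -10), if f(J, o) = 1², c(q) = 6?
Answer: 6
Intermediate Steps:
f(J, o) = 1
(c(10) + 0*10)*f(11, -10) = (6 + 0*10)*1 = (6 + 0)*1 = 6*1 = 6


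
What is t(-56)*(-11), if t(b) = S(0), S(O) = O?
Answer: 0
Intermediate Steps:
t(b) = 0
t(-56)*(-11) = 0*(-11) = 0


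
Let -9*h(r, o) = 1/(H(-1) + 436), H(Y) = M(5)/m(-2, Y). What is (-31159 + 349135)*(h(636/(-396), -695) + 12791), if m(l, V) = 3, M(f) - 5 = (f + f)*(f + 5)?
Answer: 5746997319616/1413 ≈ 4.0672e+9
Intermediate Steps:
M(f) = 5 + 2*f*(5 + f) (M(f) = 5 + (f + f)*(f + 5) = 5 + (2*f)*(5 + f) = 5 + 2*f*(5 + f))
H(Y) = 35 (H(Y) = (5 + 2*5² + 10*5)/3 = (5 + 2*25 + 50)*(⅓) = (5 + 50 + 50)*(⅓) = 105*(⅓) = 35)
h(r, o) = -1/4239 (h(r, o) = -1/(9*(35 + 436)) = -⅑/471 = -⅑*1/471 = -1/4239)
(-31159 + 349135)*(h(636/(-396), -695) + 12791) = (-31159 + 349135)*(-1/4239 + 12791) = 317976*(54221048/4239) = 5746997319616/1413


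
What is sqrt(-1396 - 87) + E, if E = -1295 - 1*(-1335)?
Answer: 40 + I*sqrt(1483) ≈ 40.0 + 38.51*I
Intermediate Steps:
E = 40 (E = -1295 + 1335 = 40)
sqrt(-1396 - 87) + E = sqrt(-1396 - 87) + 40 = sqrt(-1483) + 40 = I*sqrt(1483) + 40 = 40 + I*sqrt(1483)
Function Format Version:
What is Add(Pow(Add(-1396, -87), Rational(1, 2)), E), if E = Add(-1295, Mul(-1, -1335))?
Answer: Add(40, Mul(I, Pow(1483, Rational(1, 2)))) ≈ Add(40.000, Mul(38.510, I))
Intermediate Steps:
E = 40 (E = Add(-1295, 1335) = 40)
Add(Pow(Add(-1396, -87), Rational(1, 2)), E) = Add(Pow(Add(-1396, -87), Rational(1, 2)), 40) = Add(Pow(-1483, Rational(1, 2)), 40) = Add(Mul(I, Pow(1483, Rational(1, 2))), 40) = Add(40, Mul(I, Pow(1483, Rational(1, 2))))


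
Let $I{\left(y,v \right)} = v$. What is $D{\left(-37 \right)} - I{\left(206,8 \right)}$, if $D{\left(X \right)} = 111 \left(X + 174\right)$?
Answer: $15199$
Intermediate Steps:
$D{\left(X \right)} = 19314 + 111 X$ ($D{\left(X \right)} = 111 \left(174 + X\right) = 19314 + 111 X$)
$D{\left(-37 \right)} - I{\left(206,8 \right)} = \left(19314 + 111 \left(-37\right)\right) - 8 = \left(19314 - 4107\right) - 8 = 15207 - 8 = 15199$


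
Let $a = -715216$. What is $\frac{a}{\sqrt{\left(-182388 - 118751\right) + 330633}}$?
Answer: $- \frac{357608 \sqrt{29494}}{14747} \approx -4164.6$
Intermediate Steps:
$\frac{a}{\sqrt{\left(-182388 - 118751\right) + 330633}} = - \frac{715216}{\sqrt{\left(-182388 - 118751\right) + 330633}} = - \frac{715216}{\sqrt{-301139 + 330633}} = - \frac{715216}{\sqrt{29494}} = - 715216 \frac{\sqrt{29494}}{29494} = - \frac{357608 \sqrt{29494}}{14747}$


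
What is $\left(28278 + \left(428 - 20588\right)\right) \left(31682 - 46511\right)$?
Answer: $-120381822$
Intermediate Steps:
$\left(28278 + \left(428 - 20588\right)\right) \left(31682 - 46511\right) = \left(28278 - 20160\right) \left(-14829\right) = 8118 \left(-14829\right) = -120381822$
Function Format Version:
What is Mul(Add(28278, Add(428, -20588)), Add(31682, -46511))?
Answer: -120381822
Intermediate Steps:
Mul(Add(28278, Add(428, -20588)), Add(31682, -46511)) = Mul(Add(28278, -20160), -14829) = Mul(8118, -14829) = -120381822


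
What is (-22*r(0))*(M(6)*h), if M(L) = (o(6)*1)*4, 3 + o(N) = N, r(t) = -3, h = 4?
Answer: 3168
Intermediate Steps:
o(N) = -3 + N
M(L) = 12 (M(L) = ((-3 + 6)*1)*4 = (3*1)*4 = 3*4 = 12)
(-22*r(0))*(M(6)*h) = (-22*(-3))*(12*4) = 66*48 = 3168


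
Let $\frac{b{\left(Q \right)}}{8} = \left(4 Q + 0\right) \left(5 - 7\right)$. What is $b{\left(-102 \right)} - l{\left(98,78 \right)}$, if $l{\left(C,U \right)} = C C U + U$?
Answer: $-742662$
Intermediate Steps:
$b{\left(Q \right)} = - 64 Q$ ($b{\left(Q \right)} = 8 \left(4 Q + 0\right) \left(5 - 7\right) = 8 \cdot 4 Q \left(-2\right) = 8 \left(- 8 Q\right) = - 64 Q$)
$l{\left(C,U \right)} = U + U C^{2}$ ($l{\left(C,U \right)} = C^{2} U + U = U C^{2} + U = U + U C^{2}$)
$b{\left(-102 \right)} - l{\left(98,78 \right)} = \left(-64\right) \left(-102\right) - 78 \left(1 + 98^{2}\right) = 6528 - 78 \left(1 + 9604\right) = 6528 - 78 \cdot 9605 = 6528 - 749190 = -742662$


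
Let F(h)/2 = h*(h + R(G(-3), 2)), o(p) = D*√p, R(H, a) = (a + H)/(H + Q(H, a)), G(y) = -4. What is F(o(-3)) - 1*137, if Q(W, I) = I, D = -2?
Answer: -161 - 4*I*√3 ≈ -161.0 - 6.9282*I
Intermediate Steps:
R(H, a) = 1 (R(H, a) = (a + H)/(H + a) = (H + a)/(H + a) = 1)
o(p) = -2*√p
F(h) = 2*h*(1 + h) (F(h) = 2*(h*(h + 1)) = 2*(h*(1 + h)) = 2*h*(1 + h))
F(o(-3)) - 1*137 = 2*(-2*I*√3)*(1 - 2*I*√3) - 1*137 = 2*(-2*I*√3)*(1 - 2*I*√3) - 137 = -4*I*√3*(1 - 2*I*√3) - 137 = -137 - 4*I*√3*(1 - 2*I*√3)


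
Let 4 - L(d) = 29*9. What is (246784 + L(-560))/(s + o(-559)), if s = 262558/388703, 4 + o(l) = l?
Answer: -95825784481/218577231 ≈ -438.41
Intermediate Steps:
o(l) = -4 + l
s = 262558/388703 (s = 262558*(1/388703) = 262558/388703 ≈ 0.67547)
L(d) = -257 (L(d) = 4 - 29*9 = 4 - 1*261 = 4 - 261 = -257)
(246784 + L(-560))/(s + o(-559)) = (246784 - 257)/(262558/388703 + (-4 - 559)) = 246527/(262558/388703 - 563) = 246527/(-218577231/388703) = 246527*(-388703/218577231) = -95825784481/218577231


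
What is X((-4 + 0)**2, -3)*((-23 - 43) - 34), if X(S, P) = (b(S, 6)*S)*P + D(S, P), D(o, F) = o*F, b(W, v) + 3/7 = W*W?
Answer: 8620800/7 ≈ 1.2315e+6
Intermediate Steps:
b(W, v) = -3/7 + W**2 (b(W, v) = -3/7 + W*W = -3/7 + W**2)
D(o, F) = F*o
X(S, P) = P*S + P*S*(-3/7 + S**2) (X(S, P) = ((-3/7 + S**2)*S)*P + P*S = (S*(-3/7 + S**2))*P + P*S = P*S*(-3/7 + S**2) + P*S = P*S + P*S*(-3/7 + S**2))
X((-4 + 0)**2, -3)*((-23 - 43) - 34) = ((1/7)*(-3)*(-4 + 0)**2*(4 + 7*((-4 + 0)**2)**2))*((-23 - 43) - 34) = ((1/7)*(-3)*(-4)**2*(4 + 7*((-4)**2)**2))*(-66 - 34) = ((1/7)*(-3)*16*(4 + 7*16**2))*(-100) = ((1/7)*(-3)*16*(4 + 7*256))*(-100) = ((1/7)*(-3)*16*(4 + 1792))*(-100) = ((1/7)*(-3)*16*1796)*(-100) = -86208/7*(-100) = 8620800/7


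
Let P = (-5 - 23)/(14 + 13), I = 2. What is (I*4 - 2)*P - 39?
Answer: -407/9 ≈ -45.222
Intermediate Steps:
P = -28/27 ≈ -1.0370
(I*4 - 2)*P - 39 = (2*4 - 2)*(-28/27) - 39 = (8 - 2)*(-28/27) - 39 = 6*(-28/27) - 39 = -56/9 - 39 = -407/9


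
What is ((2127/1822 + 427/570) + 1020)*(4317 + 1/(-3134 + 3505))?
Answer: 424947116675968/96324585 ≈ 4.4116e+6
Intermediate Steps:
((2127/1822 + 427/570) + 1020)*(4317 + 1/(-3134 + 3505)) = ((2127*(1/1822) + 427*(1/570)) + 1020)*(4317 + 1/371) = ((2127/1822 + 427/570) + 1020)*(4317 + 1/371) = (497596/259635 + 1020)*(1601608/371) = (265325296/259635)*(1601608/371) = 424947116675968/96324585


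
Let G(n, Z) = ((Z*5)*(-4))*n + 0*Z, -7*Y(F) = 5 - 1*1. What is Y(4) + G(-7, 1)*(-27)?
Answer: -26464/7 ≈ -3780.6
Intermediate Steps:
Y(F) = -4/7 (Y(F) = -(5 - 1*1)/7 = -(5 - 1)/7 = -1/7*4 = -4/7)
G(n, Z) = -20*Z*n (G(n, Z) = ((5*Z)*(-4))*n + 0 = (-20*Z)*n + 0 = -20*Z*n + 0 = -20*Z*n)
Y(4) + G(-7, 1)*(-27) = -4/7 - 20*1*(-7)*(-27) = -4/7 + 140*(-27) = -4/7 - 3780 = -26464/7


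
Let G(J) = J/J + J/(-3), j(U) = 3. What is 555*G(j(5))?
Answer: 0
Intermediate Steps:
G(J) = 1 - J/3 (G(J) = 1 + J*(-⅓) = 1 - J/3)
555*G(j(5)) = 555*(1 - ⅓*3) = 555*(1 - 1) = 555*0 = 0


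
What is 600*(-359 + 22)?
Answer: -202200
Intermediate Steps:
600*(-359 + 22) = 600*(-337) = -202200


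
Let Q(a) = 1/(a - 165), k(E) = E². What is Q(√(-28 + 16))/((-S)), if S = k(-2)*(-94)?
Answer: -55/3413704 - I*√3/5120556 ≈ -1.6112e-5 - 3.3825e-7*I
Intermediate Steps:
S = -376 (S = (-2)²*(-94) = 4*(-94) = -376)
Q(a) = 1/(-165 + a)
Q(√(-28 + 16))/((-S)) = 1/((-165 + √(-28 + 16))*((-1*(-376)))) = 1/(-165 + √(-12)*376) = (1/376)/(-165 + 2*I*√3) = 1/(376*(-165 + 2*I*√3))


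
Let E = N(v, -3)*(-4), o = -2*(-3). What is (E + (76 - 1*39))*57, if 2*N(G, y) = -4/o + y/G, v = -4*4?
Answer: 17309/8 ≈ 2163.6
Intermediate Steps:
v = -16
o = 6
N(G, y) = -1/3 + y/(2*G) (N(G, y) = (-4/6 + y/G)/2 = (-4*1/6 + y/G)/2 = (-2/3 + y/G)/2 = -1/3 + y/(2*G))
E = 23/24 (E = (((1/2)*(-3) - 1/3*(-16))/(-16))*(-4) = -(-3/2 + 16/3)/16*(-4) = -1/16*23/6*(-4) = -23/96*(-4) = 23/24 ≈ 0.95833)
(E + (76 - 1*39))*57 = (23/24 + (76 - 1*39))*57 = (23/24 + (76 - 39))*57 = (23/24 + 37)*57 = (911/24)*57 = 17309/8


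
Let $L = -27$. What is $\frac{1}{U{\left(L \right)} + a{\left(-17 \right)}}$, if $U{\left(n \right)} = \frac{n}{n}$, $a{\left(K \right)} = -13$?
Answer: $- \frac{1}{12} \approx -0.083333$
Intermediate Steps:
$U{\left(n \right)} = 1$
$\frac{1}{U{\left(L \right)} + a{\left(-17 \right)}} = \frac{1}{1 - 13} = \frac{1}{-12} = - \frac{1}{12}$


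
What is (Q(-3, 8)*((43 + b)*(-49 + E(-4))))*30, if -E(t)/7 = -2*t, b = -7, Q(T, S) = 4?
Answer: -453600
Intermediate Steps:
E(t) = 14*t (E(t) = -(-14)*t = 14*t)
(Q(-3, 8)*((43 + b)*(-49 + E(-4))))*30 = (4*((43 - 7)*(-49 + 14*(-4))))*30 = (4*(36*(-49 - 56)))*30 = (4*(36*(-105)))*30 = (4*(-3780))*30 = -15120*30 = -453600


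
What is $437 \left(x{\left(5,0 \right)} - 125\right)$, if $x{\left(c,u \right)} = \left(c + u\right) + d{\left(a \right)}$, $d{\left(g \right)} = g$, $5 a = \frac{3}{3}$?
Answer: $- \frac{261763}{5} \approx -52353.0$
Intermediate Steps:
$a = \frac{1}{5}$ ($a = \frac{3 \cdot \frac{1}{3}}{5} = \frac{1}{5} \cdot 1 = \frac{1}{5} \approx 0.2$)
$x{\left(c,u \right)} = \frac{1}{5} + c + u$ ($x{\left(c,u \right)} = \left(c + u\right) + \frac{1}{5} = \frac{1}{5} + c + u$)
$437 \left(x{\left(5,0 \right)} - 125\right) = 437 \left(\left(\frac{1}{5} + 5 + 0\right) - 125\right) = 437 \left(\frac{26}{5} - 125\right) = 437 \left(- \frac{599}{5}\right) = - \frac{261763}{5}$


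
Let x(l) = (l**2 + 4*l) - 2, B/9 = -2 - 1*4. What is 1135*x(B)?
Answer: 3062230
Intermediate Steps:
B = -54 (B = 9*(-2 - 1*4) = 9*(-2 - 4) = 9*(-6) = -54)
x(l) = -2 + l**2 + 4*l
1135*x(B) = 1135*(-2 + (-54)**2 + 4*(-54)) = 1135*(-2 + 2916 - 216) = 1135*2698 = 3062230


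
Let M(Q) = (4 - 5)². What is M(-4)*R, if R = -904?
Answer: -904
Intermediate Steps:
M(Q) = 1 (M(Q) = (-1)² = 1)
M(-4)*R = 1*(-904) = -904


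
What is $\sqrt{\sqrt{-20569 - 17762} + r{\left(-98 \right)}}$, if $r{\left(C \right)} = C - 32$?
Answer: $\sqrt{-130 + 3 i \sqrt{4259}} \approx 7.2461 + 13.509 i$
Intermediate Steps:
$r{\left(C \right)} = -32 + C$
$\sqrt{\sqrt{-20569 - 17762} + r{\left(-98 \right)}} = \sqrt{\sqrt{-20569 - 17762} - 130} = \sqrt{\sqrt{-38331} - 130} = \sqrt{3 i \sqrt{4259} - 130} = \sqrt{-130 + 3 i \sqrt{4259}}$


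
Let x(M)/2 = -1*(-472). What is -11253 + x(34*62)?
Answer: -10309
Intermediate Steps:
x(M) = 944 (x(M) = 2*(-1*(-472)) = 2*472 = 944)
-11253 + x(34*62) = -11253 + 944 = -10309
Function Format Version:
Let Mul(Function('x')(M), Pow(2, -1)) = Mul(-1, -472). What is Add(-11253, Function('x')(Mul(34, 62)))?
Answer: -10309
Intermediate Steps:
Function('x')(M) = 944 (Function('x')(M) = Mul(2, Mul(-1, -472)) = Mul(2, 472) = 944)
Add(-11253, Function('x')(Mul(34, 62))) = Add(-11253, 944) = -10309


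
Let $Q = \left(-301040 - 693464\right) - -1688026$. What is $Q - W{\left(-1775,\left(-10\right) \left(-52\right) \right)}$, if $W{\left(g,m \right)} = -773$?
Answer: $694295$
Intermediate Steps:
$Q = 693522$ ($Q = -994504 + 1688026 = 693522$)
$Q - W{\left(-1775,\left(-10\right) \left(-52\right) \right)} = 693522 - -773 = 693522 + 773 = 694295$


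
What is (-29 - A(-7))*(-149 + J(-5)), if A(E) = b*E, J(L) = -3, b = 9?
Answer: -5168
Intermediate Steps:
A(E) = 9*E
(-29 - A(-7))*(-149 + J(-5)) = (-29 - 9*(-7))*(-149 - 3) = (-29 - 1*(-63))*(-152) = (-29 + 63)*(-152) = 34*(-152) = -5168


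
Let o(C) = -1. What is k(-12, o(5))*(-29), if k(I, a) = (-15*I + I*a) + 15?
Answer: -6003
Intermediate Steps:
k(I, a) = 15 - 15*I + I*a
k(-12, o(5))*(-29) = (15 - 15*(-12) - 12*(-1))*(-29) = (15 + 180 + 12)*(-29) = 207*(-29) = -6003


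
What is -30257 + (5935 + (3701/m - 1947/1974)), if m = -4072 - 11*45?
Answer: -73095100933/3005086 ≈ -24324.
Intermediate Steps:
m = -4567 (m = -4072 - 1*495 = -4072 - 495 = -4567)
-30257 + (5935 + (3701/m - 1947/1974)) = -30257 + (5935 + (3701/(-4567) - 1947/1974)) = -30257 + (5935 + (3701*(-1/4567) - 1947*1/1974)) = -30257 + (5935 + (-3701/4567 - 649/658)) = -30257 + (5935 - 5399241/3005086) = -30257 + 17829786169/3005086 = -73095100933/3005086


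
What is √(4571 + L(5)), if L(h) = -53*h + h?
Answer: 3*√479 ≈ 65.658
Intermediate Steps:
L(h) = -52*h
√(4571 + L(5)) = √(4571 - 52*5) = √(4571 - 260) = √4311 = 3*√479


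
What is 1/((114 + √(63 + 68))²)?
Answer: (114 + √131)⁻² ≈ 6.3546e-5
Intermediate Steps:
1/((114 + √(63 + 68))²) = 1/((114 + √131)²) = (114 + √131)⁻²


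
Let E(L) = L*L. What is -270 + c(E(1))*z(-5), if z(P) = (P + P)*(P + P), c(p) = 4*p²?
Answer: 130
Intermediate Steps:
E(L) = L²
z(P) = 4*P² (z(P) = (2*P)*(2*P) = 4*P²)
-270 + c(E(1))*z(-5) = -270 + (4*(1²)²)*(4*(-5)²) = -270 + (4*1²)*(4*25) = -270 + (4*1)*100 = -270 + 4*100 = -270 + 400 = 130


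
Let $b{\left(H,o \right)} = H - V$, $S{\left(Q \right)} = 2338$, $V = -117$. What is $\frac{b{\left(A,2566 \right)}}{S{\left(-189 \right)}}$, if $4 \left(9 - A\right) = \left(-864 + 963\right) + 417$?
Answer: $- \frac{3}{2338} \approx -0.0012831$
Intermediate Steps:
$A = -120$ ($A = 9 - \frac{\left(-864 + 963\right) + 417}{4} = 9 - \frac{99 + 417}{4} = 9 - 129 = -120$)
$b{\left(H,o \right)} = 117 + H$ ($b{\left(H,o \right)} = H - -117 = H + 117 = 117 + H$)
$\frac{b{\left(A,2566 \right)}}{S{\left(-189 \right)}} = \frac{117 - 120}{2338} = \left(-3\right) \frac{1}{2338} = - \frac{3}{2338}$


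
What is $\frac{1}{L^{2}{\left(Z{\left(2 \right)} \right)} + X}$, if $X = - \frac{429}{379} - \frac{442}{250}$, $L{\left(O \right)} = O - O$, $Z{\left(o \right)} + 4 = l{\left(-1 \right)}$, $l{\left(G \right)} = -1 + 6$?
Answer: $- \frac{47375}{137384} \approx -0.34484$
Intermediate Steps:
$l{\left(G \right)} = 5$
$Z{\left(o \right)} = 1$ ($Z{\left(o \right)} = -4 + 5 = 1$)
$L{\left(O \right)} = 0$
$X = - \frac{137384}{47375}$ ($X = \left(-429\right) \frac{1}{379} - \frac{221}{125} = - \frac{429}{379} - \frac{221}{125} = - \frac{137384}{47375} \approx -2.8999$)
$\frac{1}{L^{2}{\left(Z{\left(2 \right)} \right)} + X} = \frac{1}{0^{2} - \frac{137384}{47375}} = \frac{1}{0 - \frac{137384}{47375}} = \frac{1}{- \frac{137384}{47375}} = - \frac{47375}{137384}$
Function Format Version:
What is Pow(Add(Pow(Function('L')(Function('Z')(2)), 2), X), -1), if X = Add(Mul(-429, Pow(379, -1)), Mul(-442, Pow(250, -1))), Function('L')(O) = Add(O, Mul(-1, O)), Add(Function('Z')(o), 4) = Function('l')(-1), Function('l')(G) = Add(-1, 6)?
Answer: Rational(-47375, 137384) ≈ -0.34484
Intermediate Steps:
Function('l')(G) = 5
Function('Z')(o) = 1 (Function('Z')(o) = Add(-4, 5) = 1)
Function('L')(O) = 0
X = Rational(-137384, 47375) (X = Add(Mul(-429, Rational(1, 379)), Mul(-442, Rational(1, 250))) = Add(Rational(-429, 379), Rational(-221, 125)) = Rational(-137384, 47375) ≈ -2.8999)
Pow(Add(Pow(Function('L')(Function('Z')(2)), 2), X), -1) = Pow(Add(Pow(0, 2), Rational(-137384, 47375)), -1) = Pow(Add(0, Rational(-137384, 47375)), -1) = Pow(Rational(-137384, 47375), -1) = Rational(-47375, 137384)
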